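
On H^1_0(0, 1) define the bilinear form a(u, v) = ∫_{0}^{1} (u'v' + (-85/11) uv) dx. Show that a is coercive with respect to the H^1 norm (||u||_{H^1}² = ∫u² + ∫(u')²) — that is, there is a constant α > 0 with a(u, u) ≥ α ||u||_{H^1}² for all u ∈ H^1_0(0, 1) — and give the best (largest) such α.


α = (-85/11 + π^2)/(1 + π^2)

Coercivity of a(·,·) on H^1_0(0, 1) means a(u, u) ≥ α ||u||_{H^1}² for every u ∈ H^1_0.
The interval has length L = 1, and Poincaré/coercivity depend only on L. Here a(u, u) = ∫(u')² + (-85/11)·∫u².
Here c = -85/11 < 0 with |c| < (π/L)² = π^2, so coercivity still holds. The condition a(u,u) ≥ α||u||_{H^1}² reads (1−α)∫(u')² ≥ (α−c)∫u². Any admissible α is ≤ 1 (rapidly oscillating u have ∫u²/∫(u')² → 0), and α = 1 would force 0 ≥ (1−c)∫u², impossible since c < 1; so 1−α > 0. By the sharp Poincaré inequality on H^1_0 of an interval of length L, ∫(u')² ≥ (π/L)²∫u² with equality for the first sine mode sin(π(x−x₀)/L) (x₀ the left endpoint), so the inequality holds for all u iff (1−α)(π/L)² ≥ α − c, i.e. α ≤ ((π/L)² + c)/((π/L)² + 1) = (1 + c(L/π)²)/(1 + (L/π)²). (Direct route, valid since c ≤ 0: Poincaré gives c∫u² ≥ c(L/π)²∫(u')², so a(u,u) ≥ (1 + c(L/π)²)∫(u')², while ||u||_{H^1}² ≤ (1 + (L/π)²)∫(u')²; dividing yields the same α.) With (π/L)² = π^2 and c = -85/11, the largest admissible constant is α = ((π/L)² + c)/((π/L)² + 1).
Simplifying, α = (-85/11 + π^2)/(1 + π^2).


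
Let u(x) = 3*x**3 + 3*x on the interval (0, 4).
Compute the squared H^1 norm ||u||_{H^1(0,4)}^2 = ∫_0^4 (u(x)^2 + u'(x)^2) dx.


||u||_{H^1}^2 = 1495212/35

The H^1 norm (squared) on an interval (0, L) is
  ||u||_{H^1}^2 = ∫_0^L u(x)^2 dx + ∫_0^L u'(x)^2 dx.
Compute u'(x) = 9*x**2 + 3.
Then u(x)^2 = 9*x**6 + 18*x**4 + 9*x**2 and u'(x)^2 = 81*x**4 + 54*x**2 + 9.
Integrate each monomial from 0 to 4 using ∫_0^4 c·x^n dx = c·4^(n+1)/(n+1):
  ∫_0^4 u(x)^2 dx = ∫_0^4 (9*x^6 + 18*x^4 + 9*x^2) dx. Term by term:
    ∫_0^4 9*x^6 dx = 147456/7;  ∫_0^4 18*x^4 dx = 18432/5;  ∫_0^4 9*x^2 dx = 192.
  Sum: 147456/7 + 18432/5 + 192 = 873024/35.
  ∫_0^4 u'(x)^2 dx = ∫_0^4 (81*x^4 + 54*x^2 + 9) dx. Term by term:
    ∫_0^4 81*x^4 dx = 82944/5;  ∫_0^4 54*x^2 dx = 1152;  ∫_0^4 9 dx = 36.
  Sum: 82944/5 + 1152 + 36 = 88884/5.
Adding: ||u||_{H^1}^2 = 873024/35 + 88884/5 = 1495212/35.


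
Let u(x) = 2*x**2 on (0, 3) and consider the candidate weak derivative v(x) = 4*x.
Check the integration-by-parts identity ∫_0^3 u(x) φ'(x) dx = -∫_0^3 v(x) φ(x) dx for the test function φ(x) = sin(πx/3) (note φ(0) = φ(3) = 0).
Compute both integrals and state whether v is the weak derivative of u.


LHS = -36/π, RHS = -36/π. Yes, v = u' weakly.

u(x) = 2*x**2, classical derivative u'(x) = 4*x.
φ(x) = sin(πx/3), so φ'(x) = π*cos(π*x/3)/3.
Note φ(0) = φ(3) = 0, so the boundary term u·φ vanishes.
LHS = ∫_0^3 u(x) φ'(x) dx = ∫_0^3 (2*π*x^2*cos(π*x/3)/3) dx. Term by term:
  ∫_0^3 2*π*x^2*cos(π*x/3)/3 dx = -36/π.
So LHS = -36/π.
∫_0^3 v(x) φ(x) dx = ∫_0^3 (4*x*sin(π*x/3)) dx. Term by term:
  ∫_0^3 4*x*sin(π*x/3) dx = 36/π.
So RHS = -∫_0^3 v(x) φ(x) dx = -36/π.
LHS = RHS, so the identity holds for this test φ.
Moreover u is smooth here and v(x) = u'(x) = 4*x pointwise, so the identity holds for every test function. Hence v is the weak derivative of u.


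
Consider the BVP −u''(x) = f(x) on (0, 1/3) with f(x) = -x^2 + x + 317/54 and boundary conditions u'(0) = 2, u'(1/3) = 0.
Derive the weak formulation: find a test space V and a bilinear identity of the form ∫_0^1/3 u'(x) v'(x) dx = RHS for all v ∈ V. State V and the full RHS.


V = H^1(0, 1/3) (v unrestricted at boundary; u is determined up to an additive constant); weak form: ∫_0^1/3 u'v' dx = ∫_0^1/3 (-x^2 + x + 317/54) v dx − 2·v(0) for all v ∈ V.

Multiply both sides by a test function v and integrate from 0 to 1/3:
  ∫_0^1/3 −u''(x) v(x) dx = ∫_0^1/3 f(x) v(x) dx.
Integrate the LHS by parts once:
  ∫_0^1/3 −u'' v dx = −[u'(x) v(x)]_0^1/3 + ∫_0^1/3 u'(x) v'(x) dx.
Thus ∫_0^1/3 u'(x) v'(x) dx = ∫_0^1/3 f(x) v(x) dx + [u'(x) v(x)]_0^1/3.
Choose V so that boundary terms are either known or forced to vanish.
u has inhomogeneous Neumann u'(0) = 2, u'(1/3) = 0. [u' v]_0^1/3 = (0)·v(1/3) − (2)·v(0) = − 2·v(0). Take V = H^1(0, 1/3); boundary term becomes part of RHS.
Weak formulation: find u (satisfying any essential BC) such that ∫_0^1/3 u'(x) v'(x) dx = ∫_0^1/3 f v dx − 2·v(0) for all v ∈ V (Neumann data are natural BCs: they enter the RHS as boundary terms).
Substituting f(x) = -x^2 + x + 317/54, the right-hand side is ∫_0^1/3 (-x^2 + x + 317/54) v dx − 2·v(0).
Compatibility check (pure Neumann): taking v ≡ 1 ∈ V gives 0 = ∫_0^1/3 f dx + (0) − (2), i.e. ∫_0^1/3 f dx must equal u'(0) − u'(1/3) = 2. Indeed ∫_0^1/3 (-x^2 + x + 317/54) dx = 2, so the data are compatible. The solution is then unique only up to an additive constant (fix it e.g. by requiring ∫_0^1/3 u dx = 0).


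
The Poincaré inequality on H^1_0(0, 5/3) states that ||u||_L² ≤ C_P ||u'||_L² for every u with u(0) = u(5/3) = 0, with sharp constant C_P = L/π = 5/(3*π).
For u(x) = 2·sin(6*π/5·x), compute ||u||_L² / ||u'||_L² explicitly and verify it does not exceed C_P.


||u||_L² / ||u'||_L² = 5/(6*π) < C_P = 5/(3*π).

u(x) = 2·sin(6*π/5·x), so u'(x) = 12*π*cos(6*π*x/5)/5.
Writing u(x) = A·sin(kπx/L) with A = 2 and k = 2, use ∫_0^L sin²(kπx/L) dx = L/2 and ∫_0^L cos²(kπx/L) dx = L/2.
u² = 4·sin²(6*π/5·x) and (u')² = 144*π^2/25·cos²(6*π/5·x), and each of sin², cos² integrates to L/2 = 5/6 over (0, 5/3).
∫_0^5/3 u² dx = 10/3, so ||u||_L² = sqrt(30)/3.
∫_0^5/3 (u')² dx = 24*π^2/5, so ||u'||_L² = 2*sqrt(30)*π/5.
Ratio ||u||_L² / ||u'||_L² = 5/(6*π).
Sharp Poincaré constant on H^1_0(0, 5/3) is C_P = L/π = 5/(3*π), achieved by sin(3*π/5·x).
This is the k = 2 harmonic; the ratio L/(kπ) is strictly less than C_P = L/π, consistent with the sharp inequality ||u||_L² ≤ C_P ||u'||_L².


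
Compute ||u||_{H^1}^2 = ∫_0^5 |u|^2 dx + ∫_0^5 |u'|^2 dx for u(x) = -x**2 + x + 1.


||u||_{H^1}^2 = 845/2

The H^1 norm (squared) on an interval (0, L) is
  ||u||_{H^1}^2 = ∫_0^L u(x)^2 dx + ∫_0^L u'(x)^2 dx.
Compute u'(x) = 1 - 2*x.
Then u(x)^2 = x**4 - 2*x**3 - x**2 + 2*x + 1 and u'(x)^2 = 4*x**2 - 4*x + 1.
Integrate each monomial from 0 to 5 using ∫_0^5 c·x^n dx = c·5^(n+1)/(n+1):
  ∫_0^5 u(x)^2 dx = ∫_0^5 (x^4 - 2*x^3 - x^2 + 2*x + 1) dx. Term by term:
    ∫_0^5 x^4 dx = 625;  ∫_0^5 -2*x^3 dx = -625/2;  ∫_0^5 -x^2 dx = -125/3;
    ∫_0^5 2*x dx = 25;  ∫_0^5 1 dx = 5.
  Sum: 625 − 625/2 − 125/3 + 25 + 5 = 1805/6.
  ∫_0^5 u'(x)^2 dx = ∫_0^5 (4*x^2 - 4*x + 1) dx. Term by term:
    ∫_0^5 4*x^2 dx = 500/3;  ∫_0^5 -4*x dx = -50;  ∫_0^5 1 dx = 5.
  Sum: 500/3 − 50 + 5 = 365/3.
Adding: ||u||_{H^1}^2 = 1805/6 + 365/3 = 845/2.


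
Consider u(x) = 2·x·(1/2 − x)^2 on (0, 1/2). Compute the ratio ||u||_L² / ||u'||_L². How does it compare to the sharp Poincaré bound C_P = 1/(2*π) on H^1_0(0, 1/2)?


||u||_L² / ||u'||_L² = sqrt(14)/28 < C_P = 1/(2*π).

u(x) = 2·x·(1/2 − x)^2, so u'(x) = (x - 1/2)*(6*x - 1).
u(x) = 2·x·(1/2 − x)^2 vanishes at x = 0 and x = 1/2, so u ∈ H^1_0(0, 1/2). Differentiate via the product rule and integrate the resulting polynomials term by term.
  ∫_0^1/2 u² dx = ∫_0^1/2 (4*x^6 - 8*x^5 + 6*x^4 - 2*x^3 + x^2/4) dx. Term by term:
    ∫_0^1/2 4*x^6 dx = 1/224;  ∫_0^1/2 -8*x^5 dx = -1/48;  ∫_0^1/2 6*x^4 dx = 3/80;
    ∫_0^1/2 -2*x^3 dx = -1/32;  ∫_0^1/2 x^2/4 dx = 1/96.
  Sum: 1/224 − 1/48 + 3/80 − 1/32 + 1/96 = 1/3360.
  ∫_0^1/2 (u')² dx = ∫_0^1/2 (36*x^4 - 48*x^3 + 22*x^2 - 4*x + 1/4) dx. Term by term:
    ∫_0^1/2 36*x^4 dx = 9/40;  ∫_0^1/2 -48*x^3 dx = -3/4;  ∫_0^1/2 22*x^2 dx = 11/12;
    ∫_0^1/2 -4*x dx = -1/2;  ∫_0^1/2 1/4 dx = 1/8.
  Sum: 9/40 − 3/4 + 11/12 − 1/2 + 1/8 = 1/60.
∫_0^1/2 u² dx = 1/3360, so ||u||_L² = sqrt(210)/840.
∫_0^1/2 (u')² dx = 1/60, so ||u'||_L² = sqrt(15)/30.
Ratio ||u||_L² / ||u'||_L² = sqrt(14)/28.
Sharp Poincaré constant on H^1_0(0, 1/2) is C_P = L/π = 1/(2*π), achieved by sin(2*π·x).
A polynomial bump cannot attain the sharp Poincaré constant (only the first sine eigenfunction does), so the ratio is strictly less than C_P, consistent with ||u||_L² ≤ C_P ||u'||_L².


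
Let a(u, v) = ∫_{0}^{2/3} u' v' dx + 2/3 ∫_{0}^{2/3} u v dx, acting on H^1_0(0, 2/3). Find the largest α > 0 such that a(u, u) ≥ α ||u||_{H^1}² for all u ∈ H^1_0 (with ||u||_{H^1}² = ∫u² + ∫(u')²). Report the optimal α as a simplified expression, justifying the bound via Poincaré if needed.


α = (8 + 27*π^2)/(3*(4 + 9*π^2))

Coercivity of a(·,·) on H^1_0(0, 2/3) means a(u, u) ≥ α ||u||_{H^1}² for every u ∈ H^1_0.
The interval has length L = 2/3, and Poincaré/coercivity depend only on L. Here a(u, u) = ∫(u')² + (2/3)·∫u².
Here 0 < c = 2/3 < 1. The condition a(u,u) ≥ α||u||_{H^1}² reads (1−α)∫(u')² ≥ (α−c)∫u². Any admissible α is ≤ 1 (rapidly oscillating u have ∫u²/∫(u')² → 0), and α = 1 would force 0 ≥ (1−c)∫u², impossible since c < 1; so 1−α > 0. By the sharp Poincaré inequality on H^1_0 of an interval of length L, ∫(u')² ≥ (π/L)²∫u² with equality for the first sine mode sin(π(x−x₀)/L) (x₀ the left endpoint), so the inequality holds for all u iff (1−α)(π/L)² ≥ α − c, i.e. α ≤ ((π/L)² + c)/((π/L)² + 1) = (1 + c(L/π)²)/(1 + (L/π)²). With (π/L)² = 9*π^2/4 and c = 2/3, the largest admissible constant is α = ((π/L)² + c)/((π/L)² + 1).
Simplifying, α = (8 + 27*π^2)/(3*(4 + 9*π^2)).


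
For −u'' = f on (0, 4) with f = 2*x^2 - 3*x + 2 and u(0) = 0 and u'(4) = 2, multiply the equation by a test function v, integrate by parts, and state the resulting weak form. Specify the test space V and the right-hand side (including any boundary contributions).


V = {v ∈ H^1(0, 4) : v(0) = 0} (test functions vanish at x = 0 where u is specified); weak form: ∫_0^4 u'v' dx = ∫_0^4 (2*x^2 - 3*x + 2) v dx + 2·v(4) for all v ∈ V.

Multiply both sides by a test function v and integrate from 0 to 4:
  ∫_0^4 −u''(x) v(x) dx = ∫_0^4 f(x) v(x) dx.
Integrate the LHS by parts once:
  ∫_0^4 −u'' v dx = −[u'(x) v(x)]_0^4 + ∫_0^4 u'(x) v'(x) dx.
Thus ∫_0^4 u'(x) v'(x) dx = ∫_0^4 f(x) v(x) dx + [u'(x) v(x)]_0^4.
Choose V so that boundary terms are either known or forced to vanish.
Mixed BC: u(0) = 0 (Dirichlet) and u'(4) = 2 (Neumann). Define V = {v ∈ H^1(0, 4) : v(0) = 0}. Then [u' v]_0^4 = u'(4)·v(4) − u'(0)·0 = 2·v(4).
Weak formulation: find u (satisfying any essential BC) such that ∫_0^4 u'(x) v'(x) dx = ∫_0^4 f v dx + 2·v(4) for all v ∈ V (Dirichlet at 0 absorbed into V; Neumann datum at x = 4 contributes the boundary term).
Substituting f(x) = 2*x^2 - 3*x + 2, the right-hand side is ∫_0^4 (2*x^2 - 3*x + 2) v dx + 2·v(4).


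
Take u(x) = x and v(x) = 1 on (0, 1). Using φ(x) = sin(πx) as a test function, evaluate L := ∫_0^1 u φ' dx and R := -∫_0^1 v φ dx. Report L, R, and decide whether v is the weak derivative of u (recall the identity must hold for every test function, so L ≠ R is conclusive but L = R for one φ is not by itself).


LHS = -2/π, RHS = -2/π. Yes, v = u' weakly.

u(x) = x, classical derivative u'(x) = 1.
φ(x) = sin(πx), so φ'(x) = π*cos(π*x).
Note φ(0) = φ(1) = 0, so the boundary term u·φ vanishes.
LHS = ∫_0^1 u(x) φ'(x) dx = ∫_0^1 (π*x*cos(π*x)) dx. Term by term:
  ∫_0^1 π*x*cos(π*x) dx = -2/π.
So LHS = -2/π.
∫_0^1 v(x) φ(x) dx = ∫_0^1 (sin(π*x)) dx. Term by term:
  ∫_0^1 sin(π*x) dx = 2/π.
So RHS = -∫_0^1 v(x) φ(x) dx = -2/π.
LHS = RHS, so the identity holds for this test φ.
Moreover u is smooth here and v(x) = u'(x) = 1 pointwise, so the identity holds for every test function. Hence v is the weak derivative of u.


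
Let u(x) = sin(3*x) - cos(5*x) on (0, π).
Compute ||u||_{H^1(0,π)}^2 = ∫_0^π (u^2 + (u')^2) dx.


||u||_{H^1(0,π)}^2 = 18*π

u'(x) = 5*sin(5*x) + 3*cos(3*x).
Expand u² and (u')² and integrate term by term on (0, π), using: for integers n ≥ 1, ∫_0^π sin²(nx) dx = ∫_0^π cos²(nx) dx = π/2; for n ≠ n', ∫_0^π sin(nx)sin(n'x) dx = ∫_0^π cos(nx)cos(n'x) dx = 0; and by product-to-sum, ∫_0^π sin(nx)cos(n'x) dx = ½∫_0^π [sin((n+n')x) + sin((n−n')x)] dx, which is 0 when n+n' is even and 2n/(n²−n'²) when n+n' is odd (it need not vanish on (0, π)).
  u² squared terms: (-1)²·∫cos(5x)² dx = 1·π/2 = π/2;  (1)²·∫sin(3x)² dx = 1·π/2 = π/2.
  u² cross terms: 2·(-1)·(1)·∫cos(5x)·sin(3x) dx = -2·(0) = 0.
  So ∫_0^π u² dx = π/2 + π/2 + 0 = π.
  (u')² squared terms: (3)²·∫cos(3x)² dx = 9·π/2 = 9*π/2;  (5)²·∫sin(5x)² dx = 25·π/2 = 25*π/2.
  (u')² cross terms: 2·(3)·(5)·∫cos(3x)·sin(5x) dx = 30·(0) = 0.
  So ∫_0^π (u')² dx = 9*π/2 + 25*π/2 + 0 = 17*π.
||u||_{H^1}^2 = (π) + (17*π) = 18*π.


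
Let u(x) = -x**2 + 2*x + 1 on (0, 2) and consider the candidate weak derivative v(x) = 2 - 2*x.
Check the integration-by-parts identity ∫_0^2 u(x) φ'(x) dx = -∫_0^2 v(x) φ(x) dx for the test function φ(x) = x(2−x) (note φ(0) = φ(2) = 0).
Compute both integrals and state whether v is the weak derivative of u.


LHS = 0, RHS = 0. Yes, v = u' weakly.

u(x) = -x**2 + 2*x + 1, classical derivative u'(x) = 2 - 2*x.
φ(x) = x(2−x), so φ'(x) = 2 - 2*x.
Note φ(0) = φ(2) = 0, so the boundary term u·φ vanishes.
LHS = ∫_0^2 u(x) φ'(x) dx = ∫_0^2 (2*x^3 - 6*x^2 + 2*x + 2) dx. Term by term:
  ∫_0^2 2*x^3 dx = 8;  ∫_0^2 -6*x^2 dx = -16;  ∫_0^2 2*x dx = 4;
  ∫_0^2 2 dx = 4.
Sum: 8 − 16 + 4 + 4 = 0.
So LHS = 0.
∫_0^2 v(x) φ(x) dx = ∫_0^2 (2*x^3 - 6*x^2 + 4*x) dx. Term by term:
  ∫_0^2 2*x^3 dx = 8;  ∫_0^2 -6*x^2 dx = -16;  ∫_0^2 4*x dx = 8.
Sum: 8 − 16 + 8 = 0.
So RHS = -∫_0^2 v(x) φ(x) dx = 0.
LHS = RHS, so the identity holds for this test φ.
Moreover u is smooth here and v(x) = u'(x) = 2 - 2*x pointwise, so the identity holds for every test function. Hence v is the weak derivative of u.


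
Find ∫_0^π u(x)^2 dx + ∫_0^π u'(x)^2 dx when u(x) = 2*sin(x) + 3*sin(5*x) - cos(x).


||u||_{H^1(0,π)}^2 = 122*π

u'(x) = sin(x) + 2*cos(x) + 15*cos(5*x).
Expand u² and (u')² and integrate term by term on (0, π), using: for integers n ≥ 1, ∫_0^π sin²(nx) dx = ∫_0^π cos²(nx) dx = π/2; for n ≠ n', ∫_0^π sin(nx)sin(n'x) dx = ∫_0^π cos(nx)cos(n'x) dx = 0; and by product-to-sum, ∫_0^π sin(nx)cos(n'x) dx = ½∫_0^π [sin((n+n')x) + sin((n−n')x)] dx, which is 0 when n+n' is even and 2n/(n²−n'²) when n+n' is odd (it need not vanish on (0, π)).
  u² squared terms: (-1)²·∫cos(x)² dx = 1·π/2 = π/2;  (2)²·∫sin(x)² dx = 4·π/2 = 2*π;  (3)²·∫sin(5x)² dx = 9·π/2 = 9*π/2.
  u² cross terms: 2·(-1)·(2)·∫cos(x)·sin(x) dx = -4·(0) = 0;  2·(-1)·(3)·∫cos(x)·sin(5x) dx = -6·(0) = 0;  2·(2)·(3)·∫sin(x)·sin(5x) dx = 12·(0) = 0.
  So ∫_0^π u² dx = π/2 + 2*π + 9*π/2 + 0 + 0 + 0 = 7*π.
  (u')² squared terms: (2)²·∫cos(x)² dx = 4·π/2 = 2*π;  (15)²·∫cos(5x)² dx = 225·π/2 = 225*π/2;  (1)²·∫sin(x)² dx = 1·π/2 = π/2.
  (u')² cross terms: 2·(2)·(15)·∫cos(x)·cos(5x) dx = 60·(0) = 0;  2·(2)·(1)·∫cos(x)·sin(x) dx = 4·(0) = 0;  2·(15)·(1)·∫cos(5x)·sin(x) dx = 30·(0) = 0.
  So ∫_0^π (u')² dx = 2*π + 225*π/2 + π/2 + 0 + 0 + 0 = 115*π.
||u||_{H^1}^2 = (7*π) + (115*π) = 122*π.


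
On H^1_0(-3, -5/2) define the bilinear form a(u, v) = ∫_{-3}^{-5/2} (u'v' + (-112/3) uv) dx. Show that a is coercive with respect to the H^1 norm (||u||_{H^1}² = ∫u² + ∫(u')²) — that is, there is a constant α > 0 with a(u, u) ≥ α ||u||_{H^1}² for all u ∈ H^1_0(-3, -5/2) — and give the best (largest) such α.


α = 4*(-28 + 3*π^2)/(3*(1 + 4*π^2))

Coercivity of a(·,·) on H^1_0(-3, -5/2) means a(u, u) ≥ α ||u||_{H^1}² for every u ∈ H^1_0.
The interval has length L = 1/2, and Poincaré/coercivity depend only on L. Here a(u, u) = ∫(u')² + (-112/3)·∫u².
Here c = -112/3 < 0 with |c| < (π/L)² = 4*π^2, so coercivity still holds. The condition a(u,u) ≥ α||u||_{H^1}² reads (1−α)∫(u')² ≥ (α−c)∫u². Any admissible α is ≤ 1 (rapidly oscillating u have ∫u²/∫(u')² → 0), and α = 1 would force 0 ≥ (1−c)∫u², impossible since c < 1; so 1−α > 0. By the sharp Poincaré inequality on H^1_0 of an interval of length L, ∫(u')² ≥ (π/L)²∫u² with equality for the first sine mode sin(π(x−x₀)/L) (x₀ the left endpoint), so the inequality holds for all u iff (1−α)(π/L)² ≥ α − c, i.e. α ≤ ((π/L)² + c)/((π/L)² + 1) = (1 + c(L/π)²)/(1 + (L/π)²). (Direct route, valid since c ≤ 0: Poincaré gives c∫u² ≥ c(L/π)²∫(u')², so a(u,u) ≥ (1 + c(L/π)²)∫(u')², while ||u||_{H^1}² ≤ (1 + (L/π)²)∫(u')²; dividing yields the same α.) With (π/L)² = 4*π^2 and c = -112/3, the largest admissible constant is α = ((π/L)² + c)/((π/L)² + 1).
Simplifying, α = 4*(-28 + 3*π^2)/(3*(1 + 4*π^2)).


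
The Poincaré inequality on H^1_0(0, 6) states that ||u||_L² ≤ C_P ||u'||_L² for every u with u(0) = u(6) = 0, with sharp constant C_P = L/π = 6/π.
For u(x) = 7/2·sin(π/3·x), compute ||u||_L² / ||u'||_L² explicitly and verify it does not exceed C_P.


||u||_L² / ||u'||_L² = 3/π < C_P = 6/π.

u(x) = 7/2·sin(π/3·x), so u'(x) = 7*π*cos(π*x/3)/6.
Writing u(x) = A·sin(kπx/L) with A = 7/2 and k = 2, use ∫_0^L sin²(kπx/L) dx = L/2 and ∫_0^L cos²(kπx/L) dx = L/2.
u² = 49/4·sin²(π/3·x) and (u')² = 49*π^2/36·cos²(π/3·x), and each of sin², cos² integrates to L/2 = 3 over (0, 6).
∫_0^6 u² dx = 147/4, so ||u||_L² = 7*sqrt(3)/2.
∫_0^6 (u')² dx = 49*π^2/12, so ||u'||_L² = 7*sqrt(3)*π/6.
Ratio ||u||_L² / ||u'||_L² = 3/π.
Sharp Poincaré constant on H^1_0(0, 6) is C_P = L/π = 6/π, achieved by sin(π/6·x).
This is the k = 2 harmonic; the ratio L/(kπ) is strictly less than C_P = L/π, consistent with the sharp inequality ||u||_L² ≤ C_P ||u'||_L².


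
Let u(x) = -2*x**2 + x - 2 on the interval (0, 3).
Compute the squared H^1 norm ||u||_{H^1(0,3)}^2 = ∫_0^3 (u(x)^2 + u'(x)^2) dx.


||u||_{H^1}^2 = 1497/5

The H^1 norm (squared) on an interval (0, L) is
  ||u||_{H^1}^2 = ∫_0^L u(x)^2 dx + ∫_0^L u'(x)^2 dx.
Compute u'(x) = 1 - 4*x.
Then u(x)^2 = 4*x**4 - 4*x**3 + 9*x**2 - 4*x + 4 and u'(x)^2 = 16*x**2 - 8*x + 1.
Integrate each monomial from 0 to 3 using ∫_0^3 c·x^n dx = c·3^(n+1)/(n+1):
  ∫_0^3 u(x)^2 dx = ∫_0^3 (4*x^4 - 4*x^3 + 9*x^2 - 4*x + 4) dx. Term by term:
    ∫_0^3 4*x^4 dx = 972/5;  ∫_0^3 -4*x^3 dx = -81;  ∫_0^3 9*x^2 dx = 81;
    ∫_0^3 -4*x dx = -18;  ∫_0^3 4 dx = 12.
  Sum: 972/5 − 81 + 81 − 18 + 12 = 942/5.
  ∫_0^3 u'(x)^2 dx = ∫_0^3 (16*x^2 - 8*x + 1) dx. Term by term:
    ∫_0^3 16*x^2 dx = 144;  ∫_0^3 -8*x dx = -36;  ∫_0^3 1 dx = 3.
  Sum: 144 − 36 + 3 = 111.
Adding: ||u||_{H^1}^2 = 942/5 + 111 = 1497/5.


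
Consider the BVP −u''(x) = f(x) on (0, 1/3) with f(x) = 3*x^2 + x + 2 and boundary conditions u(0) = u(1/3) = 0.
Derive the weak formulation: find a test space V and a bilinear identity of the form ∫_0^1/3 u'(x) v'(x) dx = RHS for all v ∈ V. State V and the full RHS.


V = H^1_0(0, 1/3) (so v(0) = v(1/3) = 0); weak form: ∫_0^1/3 u'v' dx = ∫_0^1/3 (3*x^2 + x + 2) v dx for all v ∈ V.

Multiply both sides by a test function v and integrate from 0 to 1/3:
  ∫_0^1/3 −u''(x) v(x) dx = ∫_0^1/3 f(x) v(x) dx.
Integrate the LHS by parts once:
  ∫_0^1/3 −u'' v dx = −[u'(x) v(x)]_0^1/3 + ∫_0^1/3 u'(x) v'(x) dx.
Thus ∫_0^1/3 u'(x) v'(x) dx = ∫_0^1/3 f(x) v(x) dx + [u'(x) v(x)]_0^1/3.
Choose V so that boundary terms are either known or forced to vanish.
u is Dirichlet: u(0) = u(1/3) = 0. Let V = H^1_0(0, 1/3); then v(0) = v(1/3) = 0, and [u' v]_0^1/3 = 0.
Weak formulation: find u (satisfying any essential BC) such that ∫_0^1/3 u'(x) v'(x) dx = ∫_0^1/3 f v dx for all v ∈ V.
Substituting f(x) = 3*x^2 + x + 2, the right-hand side is ∫_0^1/3 (3*x^2 + x + 2) v dx.


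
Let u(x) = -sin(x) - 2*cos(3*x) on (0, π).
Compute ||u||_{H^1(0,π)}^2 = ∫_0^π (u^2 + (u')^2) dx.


||u||_{H^1(0,π)}^2 = 21*π

u'(x) = 6*sin(3*x) - cos(x).
Expand u² and (u')² and integrate term by term on (0, π), using: for integers n ≥ 1, ∫_0^π sin²(nx) dx = ∫_0^π cos²(nx) dx = π/2; for n ≠ n', ∫_0^π sin(nx)sin(n'x) dx = ∫_0^π cos(nx)cos(n'x) dx = 0; and by product-to-sum, ∫_0^π sin(nx)cos(n'x) dx = ½∫_0^π [sin((n+n')x) + sin((n−n')x)] dx, which is 0 when n+n' is even and 2n/(n²−n'²) when n+n' is odd (it need not vanish on (0, π)).
  u² squared terms: (-1)²·∫sin(x)² dx = 1·π/2 = π/2;  (-2)²·∫cos(3x)² dx = 4·π/2 = 2*π.
  u² cross terms: 2·(-1)·(-2)·∫sin(x)·cos(3x) dx = 4·(0) = 0.
  So ∫_0^π u² dx = π/2 + 2*π + 0 = 5*π/2.
  (u')² squared terms: (-1)²·∫cos(x)² dx = 1·π/2 = π/2;  (6)²·∫sin(3x)² dx = 36·π/2 = 18*π.
  (u')² cross terms: 2·(-1)·(6)·∫cos(x)·sin(3x) dx = -12·(0) = 0.
  So ∫_0^π (u')² dx = π/2 + 18*π + 0 = 37*π/2.
||u||_{H^1}^2 = (5*π/2) + (37*π/2) = 21*π.


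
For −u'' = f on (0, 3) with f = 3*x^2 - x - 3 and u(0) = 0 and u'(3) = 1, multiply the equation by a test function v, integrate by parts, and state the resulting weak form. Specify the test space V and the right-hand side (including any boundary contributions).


V = {v ∈ H^1(0, 3) : v(0) = 0} (test functions vanish at x = 0 where u is specified); weak form: ∫_0^3 u'v' dx = ∫_0^3 (3*x^2 - x - 3) v dx + v(3) for all v ∈ V.

Multiply both sides by a test function v and integrate from 0 to 3:
  ∫_0^3 −u''(x) v(x) dx = ∫_0^3 f(x) v(x) dx.
Integrate the LHS by parts once:
  ∫_0^3 −u'' v dx = −[u'(x) v(x)]_0^3 + ∫_0^3 u'(x) v'(x) dx.
Thus ∫_0^3 u'(x) v'(x) dx = ∫_0^3 f(x) v(x) dx + [u'(x) v(x)]_0^3.
Choose V so that boundary terms are either known or forced to vanish.
Mixed BC: u(0) = 0 (Dirichlet) and u'(3) = 1 (Neumann). Define V = {v ∈ H^1(0, 3) : v(0) = 0}. Then [u' v]_0^3 = u'(3)·v(3) − u'(0)·0 = v(3).
Weak formulation: find u (satisfying any essential BC) such that ∫_0^3 u'(x) v'(x) dx = ∫_0^3 f v dx + v(3) for all v ∈ V (Dirichlet at 0 absorbed into V; Neumann datum at x = 3 contributes the boundary term).
Substituting f(x) = 3*x^2 - x - 3, the right-hand side is ∫_0^3 (3*x^2 - x - 3) v dx + v(3).


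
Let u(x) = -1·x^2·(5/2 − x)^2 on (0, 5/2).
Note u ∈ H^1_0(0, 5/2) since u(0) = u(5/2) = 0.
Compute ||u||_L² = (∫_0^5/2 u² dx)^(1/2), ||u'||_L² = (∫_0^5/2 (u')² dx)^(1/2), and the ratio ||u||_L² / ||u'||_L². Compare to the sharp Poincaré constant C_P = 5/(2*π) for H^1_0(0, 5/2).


||u||_L² / ||u'||_L² = 5*sqrt(3)/12 < C_P = 5/(2*π).

u(x) = -1·x^2·(5/2 − x)^2, so u'(x) = x*(-8*x^2 + 30*x - 25)/2.
u(x) = -1·x^2·(5/2 − x)^2 vanishes at x = 0 and x = 5/2, so u ∈ H^1_0(0, 5/2). Differentiate via the product rule and integrate the resulting polynomials term by term.
  ∫_0^5/2 u² dx = ∫_0^5/2 (x^8 - 10*x^7 + 75*x^6/2 - 125*x^5/2 + 625*x^4/16) dx. Term by term:
    ∫_0^5/2 x^8 dx = 1953125/4608;  ∫_0^5/2 -10*x^7 dx = -1953125/1024;  ∫_0^5/2 75*x^6/2 dx = 5859375/1792;
    ∫_0^5/2 -125*x^5/2 dx = -1953125/768;  ∫_0^5/2 625*x^4/16 dx = 390625/512.
  Sum: 1953125/4608 − 1953125/1024 + 5859375/1792 − 1953125/768 + 390625/512 = 390625/64512.
  ∫_0^5/2 (u')² dx = ∫_0^5/2 (16*x^6 - 120*x^5 + 325*x^4 - 375*x^3 + 625*x^2/4) dx. Term by term:
    ∫_0^5/2 16*x^6 dx = 78125/56;  ∫_0^5/2 -120*x^5 dx = -78125/16;  ∫_0^5/2 325*x^4 dx = 203125/32;
    ∫_0^5/2 -375*x^3 dx = -234375/64;  ∫_0^5/2 625*x^2/4 dx = 78125/96.
  Sum: 78125/56 − 78125/16 + 203125/32 − 234375/64 + 78125/96 = 15625/1344.
∫_0^5/2 u² dx = 390625/64512, so ||u||_L² = 625*sqrt(7)/672.
∫_0^5/2 (u')² dx = 15625/1344, so ||u'||_L² = 125*sqrt(21)/168.
Ratio ||u||_L² / ||u'||_L² = 5*sqrt(3)/12.
Sharp Poincaré constant on H^1_0(0, 5/2) is C_P = L/π = 5/(2*π), achieved by sin(2*π/5·x).
A polynomial bump cannot attain the sharp Poincaré constant (only the first sine eigenfunction does), so the ratio is strictly less than C_P, consistent with ||u||_L² ≤ C_P ||u'||_L².


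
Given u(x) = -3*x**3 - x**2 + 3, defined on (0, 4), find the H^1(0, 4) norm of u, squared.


||u||_{H^1}^2 = 4525508/105

The H^1 norm (squared) on an interval (0, L) is
  ||u||_{H^1}^2 = ∫_0^L u(x)^2 dx + ∫_0^L u'(x)^2 dx.
Compute u'(x) = -9*x**2 - 2*x.
Then u(x)^2 = 9*x**6 + 6*x**5 + x**4 - 18*x**3 - 6*x**2 + 9 and u'(x)^2 = 81*x**4 + 36*x**3 + 4*x**2.
Integrate each monomial from 0 to 4 using ∫_0^4 c·x^n dx = c·4^(n+1)/(n+1):
  ∫_0^4 u(x)^2 dx = ∫_0^4 (9*x^6 + 6*x^5 + x^4 - 18*x^3 - 6*x^2 + 9) dx. Term by term:
    ∫_0^4 9*x^6 dx = 147456/7;  ∫_0^4 6*x^5 dx = 4096;  ∫_0^4 x^4 dx = 1024/5;
    ∫_0^4 -18*x^3 dx = -1152;  ∫_0^4 -6*x^2 dx = -128;  ∫_0^4 9 dx = 36.
  Sum: 147456/7 + 4096 + 1024/5 − 1152 − 128 + 36 = 844268/35.
  ∫_0^4 u'(x)^2 dx = ∫_0^4 (81*x^4 + 36*x^3 + 4*x^2) dx. Term by term:
    ∫_0^4 81*x^4 dx = 82944/5;  ∫_0^4 36*x^3 dx = 2304;  ∫_0^4 4*x^2 dx = 256/3.
  Sum: 82944/5 + 2304 + 256/3 = 284672/15.
Adding: ||u||_{H^1}^2 = 844268/35 + 284672/15 = 4525508/105.


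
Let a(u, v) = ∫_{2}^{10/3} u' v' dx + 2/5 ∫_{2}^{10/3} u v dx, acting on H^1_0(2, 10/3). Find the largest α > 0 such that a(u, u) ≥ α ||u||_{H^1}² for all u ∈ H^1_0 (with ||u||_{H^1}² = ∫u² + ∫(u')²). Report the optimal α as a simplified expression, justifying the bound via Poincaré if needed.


α = (32 + 45*π^2)/(5*(16 + 9*π^2))

Coercivity of a(·,·) on H^1_0(2, 10/3) means a(u, u) ≥ α ||u||_{H^1}² for every u ∈ H^1_0.
The interval has length L = 4/3, and Poincaré/coercivity depend only on L. Here a(u, u) = ∫(u')² + (2/5)·∫u².
Here 0 < c = 2/5 < 1. The condition a(u,u) ≥ α||u||_{H^1}² reads (1−α)∫(u')² ≥ (α−c)∫u². Any admissible α is ≤ 1 (rapidly oscillating u have ∫u²/∫(u')² → 0), and α = 1 would force 0 ≥ (1−c)∫u², impossible since c < 1; so 1−α > 0. By the sharp Poincaré inequality on H^1_0 of an interval of length L, ∫(u')² ≥ (π/L)²∫u² with equality for the first sine mode sin(π(x−x₀)/L) (x₀ the left endpoint), so the inequality holds for all u iff (1−α)(π/L)² ≥ α − c, i.e. α ≤ ((π/L)² + c)/((π/L)² + 1) = (1 + c(L/π)²)/(1 + (L/π)²). With (π/L)² = 9*π^2/16 and c = 2/5, the largest admissible constant is α = ((π/L)² + c)/((π/L)² + 1).
Simplifying, α = (32 + 45*π^2)/(5*(16 + 9*π^2)).


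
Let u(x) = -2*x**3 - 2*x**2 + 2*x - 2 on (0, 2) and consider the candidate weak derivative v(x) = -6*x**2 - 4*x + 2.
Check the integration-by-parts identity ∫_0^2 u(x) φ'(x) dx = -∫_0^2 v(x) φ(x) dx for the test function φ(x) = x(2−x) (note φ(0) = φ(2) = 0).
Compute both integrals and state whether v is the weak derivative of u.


LHS = 184/15, RHS = 184/15. Yes, v = u' weakly.

u(x) = -2*x**3 - 2*x**2 + 2*x - 2, classical derivative u'(x) = -6*x**2 - 4*x + 2.
φ(x) = x(2−x), so φ'(x) = 2 - 2*x.
Note φ(0) = φ(2) = 0, so the boundary term u·φ vanishes.
LHS = ∫_0^2 u(x) φ'(x) dx = ∫_0^2 (4*x^4 - 8*x^2 + 8*x - 4) dx. Term by term:
  ∫_0^2 4*x^4 dx = 128/5;  ∫_0^2 -8*x^2 dx = -64/3;  ∫_0^2 8*x dx = 16;
  ∫_0^2 -4 dx = -8.
Sum: 128/5 − 64/3 + 16 − 8 = 184/15.
So LHS = 184/15.
∫_0^2 v(x) φ(x) dx = ∫_0^2 (6*x^4 - 8*x^3 - 10*x^2 + 4*x) dx. Term by term:
  ∫_0^2 6*x^4 dx = 192/5;  ∫_0^2 -8*x^3 dx = -32;  ∫_0^2 -10*x^2 dx = -80/3;
  ∫_0^2 4*x dx = 8.
Sum: 192/5 − 32 − 80/3 + 8 = -184/15.
So RHS = -∫_0^2 v(x) φ(x) dx = 184/15.
LHS = RHS, so the identity holds for this test φ.
Moreover u is smooth here and v(x) = u'(x) = -6*x**2 - 4*x + 2 pointwise, so the identity holds for every test function. Hence v is the weak derivative of u.


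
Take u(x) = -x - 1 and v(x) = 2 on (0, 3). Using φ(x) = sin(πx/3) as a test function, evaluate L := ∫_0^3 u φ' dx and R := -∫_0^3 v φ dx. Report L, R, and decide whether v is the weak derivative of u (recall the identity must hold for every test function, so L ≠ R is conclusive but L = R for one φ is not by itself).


LHS = 6/π, RHS = -12/π. No, v is not the weak derivative of u.

u(x) = -x - 1, classical derivative u'(x) = -1.
φ(x) = sin(πx/3), so φ'(x) = π*cos(π*x/3)/3.
Note φ(0) = φ(3) = 0, so the boundary term u·φ vanishes.
LHS = ∫_0^3 u(x) φ'(x) dx = ∫_0^3 (-π*x*cos(π*x/3)/3 - π*cos(π*x/3)/3) dx. Term by term:
  ∫_0^3 -π*cos(π*x/3)/3 dx = 0;  ∫_0^3 -π*x*cos(π*x/3)/3 dx = 6/π.
Sum: 0 + 6/π = 6/π.
So LHS = 6/π.
∫_0^3 v(x) φ(x) dx = ∫_0^3 (2*sin(π*x/3)) dx. Term by term:
  ∫_0^3 2*sin(π*x/3) dx = 12/π.
So RHS = -∫_0^3 v(x) φ(x) dx = -12/π.
LHS − RHS = 18/π ≠ 0, so the identity fails.
(For a valid weak derivative the identity must hold for EVERY test function, in particular this one. The failure shows v is NOT the weak derivative of u.)
Correct weak derivative would be u'(x) = -1.


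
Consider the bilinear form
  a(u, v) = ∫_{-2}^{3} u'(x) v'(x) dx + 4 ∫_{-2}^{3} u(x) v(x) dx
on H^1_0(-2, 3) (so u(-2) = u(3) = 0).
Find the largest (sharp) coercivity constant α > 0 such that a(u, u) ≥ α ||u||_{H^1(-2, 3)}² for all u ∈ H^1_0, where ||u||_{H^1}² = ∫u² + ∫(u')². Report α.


α = 1

Coercivity of a(·,·) on H^1_0(-2, 3) means a(u, u) ≥ α ||u||_{H^1}² for every u ∈ H^1_0.
The interval has length L = 5, and Poincaré/coercivity depend only on L. Here a(u, u) = ∫(u')² + (4)·∫u².
Here c = 4 ≥ 1, so a(u,u) = ∫(u')² + c∫u² ≥ ∫(u')² + ∫u² = ||u||_{H^1}², i.e. α = 1 works. No larger α is possible: a(u,u) ≥ α||u||_{H^1}² means (1−α)∫(u')² ≥ (α−c)∫u², and for the modes u_n = sin(nπ(x−x₀)/L) (x₀ the left endpoint) one has ∫u_n²/∫(u_n')² = (L/(nπ))² → 0, so a(u_n,u_n)/||u_n||_{H^1}² → 1. Hence the optimal constant is α = 1.
Therefore α = 1.


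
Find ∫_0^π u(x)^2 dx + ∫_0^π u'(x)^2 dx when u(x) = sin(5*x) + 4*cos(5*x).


||u||_{H^1(0,π)}^2 = 221*π

u'(x) = -20*sin(5*x) + 5*cos(5*x).
Expand u² and (u')² and integrate term by term on (0, π), using: for integers n ≥ 1, ∫_0^π sin²(nx) dx = ∫_0^π cos²(nx) dx = π/2; for n ≠ n', ∫_0^π sin(nx)sin(n'x) dx = ∫_0^π cos(nx)cos(n'x) dx = 0; and by product-to-sum, ∫_0^π sin(nx)cos(n'x) dx = ½∫_0^π [sin((n+n')x) + sin((n−n')x)] dx, which is 0 when n+n' is even and 2n/(n²−n'²) when n+n' is odd (it need not vanish on (0, π)).
  u² squared terms: (4)²·∫cos(5x)² dx = 16·π/2 = 8*π;  (1)²·∫sin(5x)² dx = 1·π/2 = π/2.
  u² cross terms: 2·(4)·(1)·∫cos(5x)·sin(5x) dx = 8·(0) = 0.
  So ∫_0^π u² dx = 8*π + π/2 + 0 = 17*π/2.
  (u')² squared terms: (-20)²·∫sin(5x)² dx = 400·π/2 = 200*π;  (5)²·∫cos(5x)² dx = 25·π/2 = 25*π/2.
  (u')² cross terms: 2·(-20)·(5)·∫sin(5x)·cos(5x) dx = -200·(0) = 0.
  So ∫_0^π (u')² dx = 200*π + 25*π/2 + 0 = 425*π/2.
||u||_{H^1}^2 = (17*π/2) + (425*π/2) = 221*π.


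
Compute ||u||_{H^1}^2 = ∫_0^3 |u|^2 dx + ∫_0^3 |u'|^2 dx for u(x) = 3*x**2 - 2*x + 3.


||u||_{H^1}^2 = 2967/5

The H^1 norm (squared) on an interval (0, L) is
  ||u||_{H^1}^2 = ∫_0^L u(x)^2 dx + ∫_0^L u'(x)^2 dx.
Compute u'(x) = 6*x - 2.
Then u(x)^2 = 9*x**4 - 12*x**3 + 22*x**2 - 12*x + 9 and u'(x)^2 = 36*x**2 - 24*x + 4.
Integrate each monomial from 0 to 3 using ∫_0^3 c·x^n dx = c·3^(n+1)/(n+1):
  ∫_0^3 u(x)^2 dx = ∫_0^3 (9*x^4 - 12*x^3 + 22*x^2 - 12*x + 9) dx. Term by term:
    ∫_0^3 9*x^4 dx = 2187/5;  ∫_0^3 -12*x^3 dx = -243;  ∫_0^3 22*x^2 dx = 198;
    ∫_0^3 -12*x dx = -54;  ∫_0^3 9 dx = 27.
  Sum: 2187/5 − 243 + 198 − 54 + 27 = 1827/5.
  ∫_0^3 u'(x)^2 dx = ∫_0^3 (36*x^2 - 24*x + 4) dx. Term by term:
    ∫_0^3 36*x^2 dx = 324;  ∫_0^3 -24*x dx = -108;  ∫_0^3 4 dx = 12.
  Sum: 324 − 108 + 12 = 228.
Adding: ||u||_{H^1}^2 = 1827/5 + 228 = 2967/5.


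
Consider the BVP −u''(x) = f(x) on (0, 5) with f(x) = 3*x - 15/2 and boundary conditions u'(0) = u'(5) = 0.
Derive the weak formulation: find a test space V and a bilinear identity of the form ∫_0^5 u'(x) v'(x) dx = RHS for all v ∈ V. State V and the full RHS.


V = H^1(0, 5) (no boundary constraint on v; u is determined up to an additive constant); weak form: ∫_0^5 u'v' dx = ∫_0^5 (3*x - 15/2) v dx for all v ∈ V.

Multiply both sides by a test function v and integrate from 0 to 5:
  ∫_0^5 −u''(x) v(x) dx = ∫_0^5 f(x) v(x) dx.
Integrate the LHS by parts once:
  ∫_0^5 −u'' v dx = −[u'(x) v(x)]_0^5 + ∫_0^5 u'(x) v'(x) dx.
Thus ∫_0^5 u'(x) v'(x) dx = ∫_0^5 f(x) v(x) dx + [u'(x) v(x)]_0^5.
Choose V so that boundary terms are either known or forced to vanish.
u has homogeneous Neumann: u'(0) = u'(5) = 0. So [u' v]_0^5 = 0·v(5) − 0·v(0) = 0 for any v; take V = H^1(0, 5).
Weak formulation: find u (satisfying any essential BC) such that ∫_0^5 u'(x) v'(x) dx = ∫_0^5 f v dx for all v ∈ V (homogeneous Neumann, so boundary terms vanish).
Substituting f(x) = 3*x - 15/2, the right-hand side is ∫_0^5 (3*x - 15/2) v dx.
Compatibility check (pure Neumann): taking v ≡ 1 ∈ V gives 0 = ∫_0^5 f dx + (0) − (0), i.e. ∫_0^5 f dx must equal u'(0) − u'(5) = 0. Indeed ∫_0^5 (3*x - 15/2) dx = 0, so the data are compatible. The solution is then unique only up to an additive constant (fix it e.g. by requiring ∫_0^5 u dx = 0).


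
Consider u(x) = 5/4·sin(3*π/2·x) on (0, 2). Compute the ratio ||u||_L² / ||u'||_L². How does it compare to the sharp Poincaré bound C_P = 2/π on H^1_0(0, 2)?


||u||_L² / ||u'||_L² = 2/(3*π) < C_P = 2/π.

u(x) = 5/4·sin(3*π/2·x), so u'(x) = 15*π*cos(3*π*x/2)/8.
Writing u(x) = A·sin(kπx/L) with A = 5/4 and k = 3, use ∫_0^L sin²(kπx/L) dx = L/2 and ∫_0^L cos²(kπx/L) dx = L/2.
u² = 25/16·sin²(3*π/2·x) and (u')² = 225*π^2/64·cos²(3*π/2·x), and each of sin², cos² integrates to L/2 = 1 over (0, 2).
∫_0^2 u² dx = 25/16, so ||u||_L² = 5/4.
∫_0^2 (u')² dx = 225*π^2/64, so ||u'||_L² = 15*π/8.
Ratio ||u||_L² / ||u'||_L² = 2/(3*π).
Sharp Poincaré constant on H^1_0(0, 2) is C_P = L/π = 2/π, achieved by sin(π/2·x).
This is the k = 3 harmonic; the ratio L/(kπ) is strictly less than C_P = L/π, consistent with the sharp inequality ||u||_L² ≤ C_P ||u'||_L².


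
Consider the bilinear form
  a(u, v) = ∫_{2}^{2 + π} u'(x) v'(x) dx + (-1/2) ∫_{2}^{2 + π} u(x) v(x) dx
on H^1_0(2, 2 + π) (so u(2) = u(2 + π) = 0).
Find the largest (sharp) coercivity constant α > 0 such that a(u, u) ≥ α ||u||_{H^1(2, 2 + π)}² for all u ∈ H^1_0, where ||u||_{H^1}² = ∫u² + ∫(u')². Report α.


α = 1/4

Coercivity of a(·,·) on H^1_0(2, 2 + π) means a(u, u) ≥ α ||u||_{H^1}² for every u ∈ H^1_0.
The interval has length L = π, and Poincaré/coercivity depend only on L. Here a(u, u) = ∫(u')² + (-1/2)·∫u².
Here c = -1/2 < 0 with |c| < (π/L)² = 1, so coercivity still holds. The condition a(u,u) ≥ α||u||_{H^1}² reads (1−α)∫(u')² ≥ (α−c)∫u². Any admissible α is ≤ 1 (rapidly oscillating u have ∫u²/∫(u')² → 0), and α = 1 would force 0 ≥ (1−c)∫u², impossible since c < 1; so 1−α > 0. By the sharp Poincaré inequality on H^1_0 of an interval of length L, ∫(u')² ≥ (π/L)²∫u² with equality for the first sine mode sin(π(x−x₀)/L) (x₀ the left endpoint), so the inequality holds for all u iff (1−α)(π/L)² ≥ α − c, i.e. α ≤ ((π/L)² + c)/((π/L)² + 1) = (1 + c(L/π)²)/(1 + (L/π)²). (Direct route, valid since c ≤ 0: Poincaré gives c∫u² ≥ c(L/π)²∫(u')², so a(u,u) ≥ (1 + c(L/π)²)∫(u')², while ||u||_{H^1}² ≤ (1 + (L/π)²)∫(u')²; dividing yields the same α.) With (π/L)² = 1 and c = -1/2, the largest admissible constant is α = ((π/L)² + c)/((π/L)² + 1).
Simplifying, α = 1/4.


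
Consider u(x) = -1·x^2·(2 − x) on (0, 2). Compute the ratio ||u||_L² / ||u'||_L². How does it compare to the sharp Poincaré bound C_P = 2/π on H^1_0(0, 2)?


||u||_L² / ||u'||_L² = sqrt(14)/7 < C_P = 2/π.

u(x) = -1·x^2·(2 − x), so u'(x) = x*(3*x - 4).
u(x) = -1·x^2·(2 − x) vanishes at x = 0 and x = 2, so u ∈ H^1_0(0, 2). Differentiate via the product rule and integrate the resulting polynomials term by term.
  ∫_0^2 u² dx = ∫_0^2 (x^6 - 4*x^5 + 4*x^4) dx. Term by term:
    ∫_0^2 x^6 dx = 128/7;  ∫_0^2 -4*x^5 dx = -128/3;  ∫_0^2 4*x^4 dx = 128/5.
  Sum: 128/7 − 128/3 + 128/5 = 128/105.
  ∫_0^2 (u')² dx = ∫_0^2 (9*x^4 - 24*x^3 + 16*x^2) dx. Term by term:
    ∫_0^2 9*x^4 dx = 288/5;  ∫_0^2 -24*x^3 dx = -96;  ∫_0^2 16*x^2 dx = 128/3.
  Sum: 288/5 − 96 + 128/3 = 64/15.
∫_0^2 u² dx = 128/105, so ||u||_L² = 8*sqrt(210)/105.
∫_0^2 (u')² dx = 64/15, so ||u'||_L² = 8*sqrt(15)/15.
Ratio ||u||_L² / ||u'||_L² = sqrt(14)/7.
Sharp Poincaré constant on H^1_0(0, 2) is C_P = L/π = 2/π, achieved by sin(π/2·x).
A polynomial bump cannot attain the sharp Poincaré constant (only the first sine eigenfunction does), so the ratio is strictly less than C_P, consistent with ||u||_L² ≤ C_P ||u'||_L².


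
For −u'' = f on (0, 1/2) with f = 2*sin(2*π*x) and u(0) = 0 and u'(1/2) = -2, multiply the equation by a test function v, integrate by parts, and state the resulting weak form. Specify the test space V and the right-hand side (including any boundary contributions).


V = {v ∈ H^1(0, 1/2) : v(0) = 0} (test functions vanish at x = 0 where u is specified); weak form: ∫_0^1/2 u'v' dx = ∫_0^1/2 (2*sin(2*π*x)) v dx − 2·v(1/2) for all v ∈ V.

Multiply both sides by a test function v and integrate from 0 to 1/2:
  ∫_0^1/2 −u''(x) v(x) dx = ∫_0^1/2 f(x) v(x) dx.
Integrate the LHS by parts once:
  ∫_0^1/2 −u'' v dx = −[u'(x) v(x)]_0^1/2 + ∫_0^1/2 u'(x) v'(x) dx.
Thus ∫_0^1/2 u'(x) v'(x) dx = ∫_0^1/2 f(x) v(x) dx + [u'(x) v(x)]_0^1/2.
Choose V so that boundary terms are either known or forced to vanish.
Mixed BC: u(0) = 0 (Dirichlet) and u'(1/2) = -2 (Neumann). Define V = {v ∈ H^1(0, 1/2) : v(0) = 0}. Then [u' v]_0^1/2 = u'(1/2)·v(1/2) − u'(0)·0 = − 2·v(1/2).
Weak formulation: find u (satisfying any essential BC) such that ∫_0^1/2 u'(x) v'(x) dx = ∫_0^1/2 f v dx − 2·v(1/2) for all v ∈ V (Dirichlet at 0 absorbed into V; Neumann datum at x = 1/2 contributes the boundary term).
Substituting f(x) = 2*sin(2*π*x), the right-hand side is ∫_0^1/2 (2*sin(2*π*x)) v dx − 2·v(1/2).


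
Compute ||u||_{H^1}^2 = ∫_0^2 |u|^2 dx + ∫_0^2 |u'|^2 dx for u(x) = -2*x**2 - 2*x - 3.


||u||_{H^1}^2 = 3374/15

The H^1 norm (squared) on an interval (0, L) is
  ||u||_{H^1}^2 = ∫_0^L u(x)^2 dx + ∫_0^L u'(x)^2 dx.
Compute u'(x) = -4*x - 2.
Then u(x)^2 = 4*x**4 + 8*x**3 + 16*x**2 + 12*x + 9 and u'(x)^2 = 16*x**2 + 16*x + 4.
Integrate each monomial from 0 to 2 using ∫_0^2 c·x^n dx = c·2^(n+1)/(n+1):
  ∫_0^2 u(x)^2 dx = ∫_0^2 (4*x^4 + 8*x^3 + 16*x^2 + 12*x + 9) dx. Term by term:
    ∫_0^2 4*x^4 dx = 128/5;  ∫_0^2 8*x^3 dx = 32;  ∫_0^2 16*x^2 dx = 128/3;
    ∫_0^2 12*x dx = 24;  ∫_0^2 9 dx = 18.
  Sum: 128/5 + 32 + 128/3 + 24 + 18 = 2134/15.
  ∫_0^2 u'(x)^2 dx = ∫_0^2 (16*x^2 + 16*x + 4) dx. Term by term:
    ∫_0^2 16*x^2 dx = 128/3;  ∫_0^2 16*x dx = 32;  ∫_0^2 4 dx = 8.
  Sum: 128/3 + 32 + 8 = 248/3.
Adding: ||u||_{H^1}^2 = 2134/15 + 248/3 = 3374/15.


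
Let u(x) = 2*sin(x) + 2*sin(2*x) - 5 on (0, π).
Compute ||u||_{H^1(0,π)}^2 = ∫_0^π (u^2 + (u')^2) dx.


||u||_{H^1(0,π)}^2 = -40 + 39*π

u'(x) = 2*cos(x) + 4*cos(2*x).
Expand u² and (u')² and integrate term by term on (0, π), using: for integers n ≥ 1, ∫_0^π sin²(nx) dx = ∫_0^π cos²(nx) dx = π/2; for n ≠ n', ∫_0^π sin(nx)sin(n'x) dx = ∫_0^π cos(nx)cos(n'x) dx = 0; and by product-to-sum, ∫_0^π sin(nx)cos(n'x) dx = ½∫_0^π [sin((n+n')x) + sin((n−n')x)] dx, which is 0 when n+n' is even and 2n/(n²−n'²) when n+n' is odd (it need not vanish on (0, π)). For the constant mode: ∫_0^π 1 dx = π, ∫_0^π cos(nx) dx = 0, ∫_0^π sin(nx) dx = (1−(−1)^n)/n.
  u² squared terms: (-5)²·∫1 dx = 25·π = 25*π;  (2)²·∫sin(x)² dx = 4·π/2 = 2*π;  (2)²·∫sin(2x)² dx = 4·π/2 = 2*π.
  u² cross terms: 2·(-5)·(2)·∫1·sin(x) dx = -20·(2) = -40;  2·(-5)·(2)·∫1·sin(2x) dx = -20·(0) = 0;  2·(2)·(2)·∫sin(x)·sin(2x) dx = 8·(0) = 0.
  So ∫_0^π u² dx = 25*π + 2*π + 2*π − 40 + 0 + 0 = -40 + 29*π.
  (u')² squared terms: (2)²·∫cos(x)² dx = 4·π/2 = 2*π;  (4)²·∫cos(2x)² dx = 16·π/2 = 8*π.
  (u')² cross terms: 2·(2)·(4)·∫cos(x)·cos(2x) dx = 16·(0) = 0.
  So ∫_0^π (u')² dx = 2*π + 8*π + 0 = 10*π.
||u||_{H^1}^2 = (-40 + 29*π) + (10*π) = -40 + 39*π.
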